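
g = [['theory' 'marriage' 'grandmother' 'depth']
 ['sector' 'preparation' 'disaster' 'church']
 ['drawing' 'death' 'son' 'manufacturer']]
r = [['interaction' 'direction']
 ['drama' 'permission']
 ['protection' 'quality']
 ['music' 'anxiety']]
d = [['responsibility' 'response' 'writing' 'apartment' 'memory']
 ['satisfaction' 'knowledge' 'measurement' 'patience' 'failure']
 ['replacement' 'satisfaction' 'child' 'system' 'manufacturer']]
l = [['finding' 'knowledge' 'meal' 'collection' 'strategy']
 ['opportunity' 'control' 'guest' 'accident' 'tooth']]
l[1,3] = 'accident'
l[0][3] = 'collection'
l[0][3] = 'collection'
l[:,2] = ['meal', 'guest']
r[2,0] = 'protection'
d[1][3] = 'patience'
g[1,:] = ['sector', 'preparation', 'disaster', 'church']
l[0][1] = 'knowledge'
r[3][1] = 'anxiety'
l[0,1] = 'knowledge'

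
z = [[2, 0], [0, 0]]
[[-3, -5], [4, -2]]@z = [[-6, 0], [8, 0]]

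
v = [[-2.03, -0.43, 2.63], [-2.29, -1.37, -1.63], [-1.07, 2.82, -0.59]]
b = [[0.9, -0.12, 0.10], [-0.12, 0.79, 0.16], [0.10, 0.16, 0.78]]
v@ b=[[-1.51, 0.32, 1.78], [-2.06, -1.07, -1.72], [-1.36, 2.26, -0.12]]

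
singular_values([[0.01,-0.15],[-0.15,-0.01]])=[0.15, 0.15]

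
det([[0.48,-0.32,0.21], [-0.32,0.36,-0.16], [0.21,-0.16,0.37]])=0.019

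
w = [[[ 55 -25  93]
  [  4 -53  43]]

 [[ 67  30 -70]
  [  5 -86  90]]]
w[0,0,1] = -25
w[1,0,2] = -70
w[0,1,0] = 4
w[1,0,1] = 30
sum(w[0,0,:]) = 123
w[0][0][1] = -25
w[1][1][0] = 5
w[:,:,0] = [[55, 4], [67, 5]]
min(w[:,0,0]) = 55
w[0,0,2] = 93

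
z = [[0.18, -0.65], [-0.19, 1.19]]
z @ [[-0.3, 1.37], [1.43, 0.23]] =[[-0.98, 0.1], [1.76, 0.01]]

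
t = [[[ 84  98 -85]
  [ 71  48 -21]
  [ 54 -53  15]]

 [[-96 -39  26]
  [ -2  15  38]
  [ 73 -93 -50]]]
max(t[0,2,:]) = 54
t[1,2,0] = 73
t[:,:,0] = [[84, 71, 54], [-96, -2, 73]]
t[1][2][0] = 73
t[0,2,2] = 15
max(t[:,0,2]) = 26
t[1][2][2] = -50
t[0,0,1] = 98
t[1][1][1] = 15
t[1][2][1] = -93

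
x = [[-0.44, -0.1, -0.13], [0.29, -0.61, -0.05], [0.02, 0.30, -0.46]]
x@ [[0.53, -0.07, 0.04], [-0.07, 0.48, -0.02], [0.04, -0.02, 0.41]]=[[-0.23, -0.01, -0.07], [0.19, -0.31, 0.00], [-0.03, 0.15, -0.19]]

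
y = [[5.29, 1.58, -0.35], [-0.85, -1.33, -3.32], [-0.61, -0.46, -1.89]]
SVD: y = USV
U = [[-0.93, -0.38, 0.01], [0.33, -0.81, -0.48], [0.19, -0.44, 0.88]]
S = [5.76, 3.87, 0.27]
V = [[-0.92, -0.34, -0.19], [-0.27, 0.18, 0.95], [-0.29, 0.92, -0.26]]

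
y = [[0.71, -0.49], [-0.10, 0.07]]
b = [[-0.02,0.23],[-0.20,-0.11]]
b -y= [[-0.73,0.72], [-0.10,-0.18]]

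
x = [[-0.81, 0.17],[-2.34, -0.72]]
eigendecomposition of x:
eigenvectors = [[(-0.02+0.26j), (-0.02-0.26j)], [(-0.97+0j), -0.97-0.00j]]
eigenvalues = [(-0.77+0.63j), (-0.77-0.63j)]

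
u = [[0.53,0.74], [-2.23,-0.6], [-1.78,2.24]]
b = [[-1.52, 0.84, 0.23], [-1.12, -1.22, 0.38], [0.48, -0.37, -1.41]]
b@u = [[-3.09, -1.11], [1.45, 0.75], [3.59, -2.58]]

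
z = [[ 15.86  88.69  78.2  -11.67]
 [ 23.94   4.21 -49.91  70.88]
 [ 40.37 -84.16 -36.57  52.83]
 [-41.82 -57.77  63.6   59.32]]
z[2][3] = 52.83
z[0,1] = 88.69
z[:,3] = [-11.67, 70.88, 52.83, 59.32]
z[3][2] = 63.6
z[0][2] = 78.2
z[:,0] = [15.86, 23.94, 40.37, -41.82]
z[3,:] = [-41.82, -57.77, 63.6, 59.32]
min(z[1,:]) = -49.91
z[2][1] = -84.16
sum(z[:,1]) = -49.03000000000001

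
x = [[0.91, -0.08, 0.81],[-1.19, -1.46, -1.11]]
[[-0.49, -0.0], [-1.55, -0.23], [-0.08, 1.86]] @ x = [[-0.45, 0.04, -0.4], [-1.14, 0.46, -1.00], [-2.29, -2.71, -2.13]]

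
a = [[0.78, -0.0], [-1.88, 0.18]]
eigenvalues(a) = [0.18, 0.78]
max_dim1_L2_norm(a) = 1.89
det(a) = 0.14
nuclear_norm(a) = 2.11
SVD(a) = [[-0.38,0.92], [0.92,0.38]] @ diag([2.042173694840222, 0.0687502734731801]) @ [[-1.00,  0.08], [0.08,  1.0]]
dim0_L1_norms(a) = [2.66, 0.18]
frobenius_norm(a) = 2.04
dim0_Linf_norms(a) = [1.88, 0.18]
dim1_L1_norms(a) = [0.78, 2.06]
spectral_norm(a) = 2.04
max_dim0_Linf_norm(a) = 1.88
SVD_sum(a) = [[0.77, -0.06],[-1.88, 0.15]] + [[0.01, 0.06], [0.0, 0.03]]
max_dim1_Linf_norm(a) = 1.88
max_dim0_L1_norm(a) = 2.66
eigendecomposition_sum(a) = [[0.00, 0.00], [0.56, 0.18]] + [[0.78, 0.0],[-2.44, 0.0]]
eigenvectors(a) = [[0.0, 0.30], [1.0, -0.95]]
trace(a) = 0.96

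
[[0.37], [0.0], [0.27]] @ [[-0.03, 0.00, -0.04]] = [[-0.01, 0.00, -0.01], [0.0, 0.00, 0.00], [-0.01, 0.0, -0.01]]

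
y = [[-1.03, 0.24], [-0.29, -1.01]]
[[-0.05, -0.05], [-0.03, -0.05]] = y @ [[0.05, 0.06], [0.02, 0.03]]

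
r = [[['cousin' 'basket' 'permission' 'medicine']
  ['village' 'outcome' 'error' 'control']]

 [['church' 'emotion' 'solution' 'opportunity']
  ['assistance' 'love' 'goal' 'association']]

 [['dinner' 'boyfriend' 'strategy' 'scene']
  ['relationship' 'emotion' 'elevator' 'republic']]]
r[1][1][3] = 'association'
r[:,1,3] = ['control', 'association', 'republic']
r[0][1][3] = 'control'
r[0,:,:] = [['cousin', 'basket', 'permission', 'medicine'], ['village', 'outcome', 'error', 'control']]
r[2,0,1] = 'boyfriend'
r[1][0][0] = 'church'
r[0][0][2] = 'permission'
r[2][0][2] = 'strategy'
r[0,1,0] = 'village'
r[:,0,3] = ['medicine', 'opportunity', 'scene']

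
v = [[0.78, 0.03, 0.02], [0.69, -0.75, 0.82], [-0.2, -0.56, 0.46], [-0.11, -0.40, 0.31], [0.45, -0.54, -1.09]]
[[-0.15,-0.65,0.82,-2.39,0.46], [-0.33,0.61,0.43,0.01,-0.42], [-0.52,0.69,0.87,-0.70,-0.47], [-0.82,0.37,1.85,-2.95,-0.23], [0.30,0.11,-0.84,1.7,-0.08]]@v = [[-0.26, 0.73, -1.40], [-0.11, -0.49, 1.15], [-0.24, -0.49, 1.25], [-0.53, -0.03, 0.47], [0.25, -0.24, 0.32]]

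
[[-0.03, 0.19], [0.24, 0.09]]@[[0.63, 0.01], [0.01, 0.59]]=[[-0.02, 0.11], [0.15, 0.06]]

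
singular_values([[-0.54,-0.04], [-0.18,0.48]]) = [0.6, 0.45]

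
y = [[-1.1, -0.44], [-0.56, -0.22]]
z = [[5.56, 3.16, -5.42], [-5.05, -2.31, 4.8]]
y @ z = [[-3.89, -2.46, 3.85], [-2.00, -1.26, 1.98]]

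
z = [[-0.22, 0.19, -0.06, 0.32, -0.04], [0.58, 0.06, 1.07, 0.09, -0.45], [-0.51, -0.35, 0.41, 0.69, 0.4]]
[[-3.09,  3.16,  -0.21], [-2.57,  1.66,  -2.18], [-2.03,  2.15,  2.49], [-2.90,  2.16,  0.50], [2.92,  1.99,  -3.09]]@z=[[2.62, -0.32, 3.48, -0.85, -1.38], [2.64, 0.37, 1.04, -2.18, -1.52], [0.42, -1.13, 3.44, 1.26, 0.11], [1.64, -0.60, 2.69, -0.39, -0.66], [2.09, 1.76, 0.69, -1.02, -2.25]]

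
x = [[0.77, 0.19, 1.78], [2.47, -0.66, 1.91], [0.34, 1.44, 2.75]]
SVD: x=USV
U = [[-0.45,0.05,-0.89], [-0.64,-0.72,0.28], [-0.63,0.69,0.35]]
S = [4.34, 2.2, 0.21]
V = [[-0.49, -0.13, -0.86], [-0.68, 0.67, 0.29], [0.54, 0.73, -0.42]]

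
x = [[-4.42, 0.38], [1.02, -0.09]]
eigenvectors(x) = [[-0.97, -0.09], [0.22, -1.0]]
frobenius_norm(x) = 4.55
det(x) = 0.01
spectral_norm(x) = 4.55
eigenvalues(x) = [-4.51, -0.0]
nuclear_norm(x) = 4.56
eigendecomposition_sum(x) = [[-4.42, 0.38], [1.02, -0.09]] + [[-0.00, -0.00],  [-0.0, -0.00]]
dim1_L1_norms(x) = [4.8, 1.11]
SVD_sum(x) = [[-4.42, 0.38], [1.02, -0.09]] + [[-0.0,  -0.00],  [-0.0,  -0.0]]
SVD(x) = [[-0.97,0.22],[0.22,0.97]] @ diag([4.5529435512661465, 0.002240308908983394]) @ [[1.00, -0.09],  [-0.09, -1.0]]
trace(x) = -4.51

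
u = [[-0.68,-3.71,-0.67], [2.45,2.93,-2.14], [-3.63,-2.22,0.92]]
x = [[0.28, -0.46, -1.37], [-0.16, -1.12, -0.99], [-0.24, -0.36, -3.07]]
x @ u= [[3.66, 0.65, -0.46],[0.96, -0.49, 1.59],[10.43, 6.65, -1.89]]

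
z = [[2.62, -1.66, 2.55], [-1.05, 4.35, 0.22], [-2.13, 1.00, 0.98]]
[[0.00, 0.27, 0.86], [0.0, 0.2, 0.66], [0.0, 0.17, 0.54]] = z @ [[0.00, 0.00, 0.00], [0.0, 0.04, 0.13], [0.0, 0.13, 0.42]]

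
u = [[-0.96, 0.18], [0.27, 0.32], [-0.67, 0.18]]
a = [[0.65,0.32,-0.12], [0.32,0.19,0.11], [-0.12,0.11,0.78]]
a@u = [[-0.46,0.2], [-0.33,0.14], [-0.38,0.15]]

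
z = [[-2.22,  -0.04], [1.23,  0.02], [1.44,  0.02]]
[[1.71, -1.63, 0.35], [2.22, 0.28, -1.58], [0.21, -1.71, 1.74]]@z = [[-5.30, -0.09], [-6.86, -0.11], [-0.06, -0.01]]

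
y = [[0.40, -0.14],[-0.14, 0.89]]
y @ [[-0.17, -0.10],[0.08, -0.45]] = [[-0.08,0.02], [0.1,-0.39]]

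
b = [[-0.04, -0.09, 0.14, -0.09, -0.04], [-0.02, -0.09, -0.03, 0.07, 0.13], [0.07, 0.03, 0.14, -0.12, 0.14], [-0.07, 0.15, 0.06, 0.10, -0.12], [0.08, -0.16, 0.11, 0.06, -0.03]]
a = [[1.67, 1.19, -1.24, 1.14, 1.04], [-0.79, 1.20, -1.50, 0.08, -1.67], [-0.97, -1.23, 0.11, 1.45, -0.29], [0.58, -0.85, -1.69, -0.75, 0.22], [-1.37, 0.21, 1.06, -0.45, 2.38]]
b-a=[[-1.71, -1.28, 1.38, -1.23, -1.08], [0.77, -1.29, 1.47, -0.01, 1.80], [1.04, 1.26, 0.03, -1.57, 0.43], [-0.65, 1.00, 1.75, 0.85, -0.34], [1.45, -0.37, -0.95, 0.51, -2.41]]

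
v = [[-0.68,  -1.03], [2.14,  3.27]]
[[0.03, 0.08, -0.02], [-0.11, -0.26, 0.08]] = v @ [[-0.02, -0.06, 0.02], [-0.02, -0.04, 0.01]]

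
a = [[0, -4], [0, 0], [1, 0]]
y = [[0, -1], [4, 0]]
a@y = [[-16, 0], [0, 0], [0, -1]]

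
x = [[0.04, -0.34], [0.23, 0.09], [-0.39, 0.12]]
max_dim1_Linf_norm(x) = 0.39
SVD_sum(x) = [[0.16, -0.07],  [0.16, -0.07],  [-0.37, 0.17]] + [[-0.12, -0.27], [0.07, 0.16], [-0.02, -0.05]]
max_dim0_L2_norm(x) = 0.45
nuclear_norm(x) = 0.82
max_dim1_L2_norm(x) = 0.41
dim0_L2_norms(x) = [0.45, 0.37]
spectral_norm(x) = 0.47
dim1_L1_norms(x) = [0.38, 0.32, 0.51]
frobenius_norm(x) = 0.59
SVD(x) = [[-0.38, 0.84], [-0.36, -0.51], [0.85, 0.15]] @ diag([0.47411218207339356, 0.3462912629703577]) @ [[-0.91, 0.42], [-0.42, -0.91]]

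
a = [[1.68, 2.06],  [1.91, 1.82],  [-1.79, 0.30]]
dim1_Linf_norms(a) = [2.06, 1.91, 1.79]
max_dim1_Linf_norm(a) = 2.06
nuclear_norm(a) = 5.37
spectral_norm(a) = 3.89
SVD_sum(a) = [[1.99, 1.7], [2.0, 1.71], [-0.89, -0.76]] + [[-0.31,0.36], [-0.09,0.11], [-0.90,1.06]]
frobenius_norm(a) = 4.16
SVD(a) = [[-0.67,-0.32],[-0.68,-0.10],[0.30,-0.94]] @ diag([3.891038021979613, 1.4766255827084211]) @ [[-0.76, -0.65],  [0.65, -0.76]]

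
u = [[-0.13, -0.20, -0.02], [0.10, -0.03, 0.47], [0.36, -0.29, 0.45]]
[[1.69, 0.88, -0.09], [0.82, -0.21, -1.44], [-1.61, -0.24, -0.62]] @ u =[[-0.16, -0.34, 0.34],[-0.65, 0.26, -0.76],[-0.04, 0.51, -0.36]]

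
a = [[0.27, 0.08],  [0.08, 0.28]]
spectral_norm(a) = 0.36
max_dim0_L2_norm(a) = 0.29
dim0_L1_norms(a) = [0.35, 0.36]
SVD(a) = [[-0.68, -0.73],[-0.73, 0.68]] @ diag([0.355156097709407, 0.19484390229059304]) @ [[-0.68, -0.73], [-0.73, 0.68]]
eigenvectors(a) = [[-0.73, -0.68], [0.68, -0.73]]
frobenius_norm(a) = 0.41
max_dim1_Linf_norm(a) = 0.28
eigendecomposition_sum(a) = [[0.10, -0.10], [-0.1, 0.09]] + [[0.17,  0.18], [0.18,  0.19]]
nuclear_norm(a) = 0.55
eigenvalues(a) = [0.19, 0.36]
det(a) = 0.07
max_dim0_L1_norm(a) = 0.36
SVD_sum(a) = [[0.17, 0.18], [0.18, 0.19]] + [[0.10, -0.1], [-0.1, 0.09]]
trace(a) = 0.55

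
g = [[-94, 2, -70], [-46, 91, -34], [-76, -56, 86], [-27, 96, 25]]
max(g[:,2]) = 86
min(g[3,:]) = -27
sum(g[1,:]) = 11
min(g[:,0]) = -94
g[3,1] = 96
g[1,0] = -46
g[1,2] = -34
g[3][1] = 96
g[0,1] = 2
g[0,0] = -94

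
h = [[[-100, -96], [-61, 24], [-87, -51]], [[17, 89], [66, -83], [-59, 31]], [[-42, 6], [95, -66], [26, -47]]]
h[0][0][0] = -100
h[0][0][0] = -100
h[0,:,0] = [-100, -61, -87]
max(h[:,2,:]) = 31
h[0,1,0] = -61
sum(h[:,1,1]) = -125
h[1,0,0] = 17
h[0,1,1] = 24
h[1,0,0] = 17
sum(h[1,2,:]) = -28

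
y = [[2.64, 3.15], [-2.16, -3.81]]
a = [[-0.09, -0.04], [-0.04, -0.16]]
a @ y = [[-0.15, -0.13], [0.24, 0.48]]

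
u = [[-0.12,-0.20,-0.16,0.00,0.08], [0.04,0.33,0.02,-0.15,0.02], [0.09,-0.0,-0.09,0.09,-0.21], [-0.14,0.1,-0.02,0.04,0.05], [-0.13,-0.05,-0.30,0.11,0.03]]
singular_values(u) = [0.49, 0.32, 0.28, 0.13, 0.05]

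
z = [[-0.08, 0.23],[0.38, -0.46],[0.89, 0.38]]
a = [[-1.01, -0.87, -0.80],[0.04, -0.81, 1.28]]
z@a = [[0.09, -0.12, 0.36], [-0.4, 0.04, -0.89], [-0.88, -1.08, -0.23]]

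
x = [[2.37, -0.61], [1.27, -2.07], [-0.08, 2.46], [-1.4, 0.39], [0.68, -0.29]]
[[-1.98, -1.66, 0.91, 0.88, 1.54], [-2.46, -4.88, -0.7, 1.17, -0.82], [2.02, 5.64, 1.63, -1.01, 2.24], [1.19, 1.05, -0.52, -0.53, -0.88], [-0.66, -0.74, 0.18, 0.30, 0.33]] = x @ [[-0.63, -0.11, 0.56, 0.27, 0.89], [0.8, 2.29, 0.68, -0.40, 0.94]]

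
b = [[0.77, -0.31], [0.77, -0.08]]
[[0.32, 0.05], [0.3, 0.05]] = b @ [[0.39,  0.06], [-0.05,  -0.01]]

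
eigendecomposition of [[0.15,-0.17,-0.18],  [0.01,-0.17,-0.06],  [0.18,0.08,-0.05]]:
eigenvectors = [[-0.35-0.51j, (-0.35+0.51j), 0.07+0.00j], [0.14-0.12j, (0.14+0.12j), (-0.67+0j)], [(-0.76+0j), -0.76-0.00j, (0.74+0j)]]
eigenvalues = [(0.02+0.13j), (0.02-0.13j), (-0.11+0j)]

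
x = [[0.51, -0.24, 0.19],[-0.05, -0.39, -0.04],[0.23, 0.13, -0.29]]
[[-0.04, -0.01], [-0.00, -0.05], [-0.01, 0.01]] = x @ [[-0.07, 0.02], [0.02, 0.11], [-0.02, 0.03]]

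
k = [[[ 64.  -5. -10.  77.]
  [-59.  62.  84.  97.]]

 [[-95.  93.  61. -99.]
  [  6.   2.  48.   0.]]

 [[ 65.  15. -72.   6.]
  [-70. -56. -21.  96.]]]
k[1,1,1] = 2.0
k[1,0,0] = -95.0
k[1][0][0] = -95.0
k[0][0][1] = -5.0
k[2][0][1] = 15.0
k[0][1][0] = -59.0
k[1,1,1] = 2.0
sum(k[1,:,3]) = -99.0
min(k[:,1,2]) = -21.0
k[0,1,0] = -59.0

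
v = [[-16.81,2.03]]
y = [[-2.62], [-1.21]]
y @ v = [[44.04, -5.32], [20.34, -2.46]]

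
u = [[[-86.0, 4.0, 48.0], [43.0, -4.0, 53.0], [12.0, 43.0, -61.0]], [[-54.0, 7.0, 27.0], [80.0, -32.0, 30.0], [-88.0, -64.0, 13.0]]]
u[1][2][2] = 13.0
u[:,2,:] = [[12.0, 43.0, -61.0], [-88.0, -64.0, 13.0]]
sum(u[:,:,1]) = -46.0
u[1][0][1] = 7.0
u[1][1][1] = -32.0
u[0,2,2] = -61.0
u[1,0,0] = -54.0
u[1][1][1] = -32.0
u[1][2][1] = -64.0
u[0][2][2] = -61.0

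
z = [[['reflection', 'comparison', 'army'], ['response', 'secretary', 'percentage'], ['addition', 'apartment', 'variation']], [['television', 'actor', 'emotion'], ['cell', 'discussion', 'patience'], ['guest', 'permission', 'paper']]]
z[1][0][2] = 'emotion'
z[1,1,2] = 'patience'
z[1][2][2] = 'paper'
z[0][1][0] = 'response'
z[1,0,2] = 'emotion'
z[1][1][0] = 'cell'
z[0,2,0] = 'addition'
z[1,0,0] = 'television'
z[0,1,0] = 'response'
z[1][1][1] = 'discussion'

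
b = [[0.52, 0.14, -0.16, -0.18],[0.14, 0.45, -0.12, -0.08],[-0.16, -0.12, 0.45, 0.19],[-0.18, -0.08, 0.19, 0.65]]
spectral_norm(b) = 0.98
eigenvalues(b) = [0.98, 0.46, 0.33, 0.3]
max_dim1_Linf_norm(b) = 0.65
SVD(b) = [[-0.52, 0.35, 0.78, -0.07], [-0.34, 0.63, -0.55, -0.44], [0.46, -0.09, 0.28, -0.84], [0.64, 0.69, 0.14, 0.32]] @ diag([0.9771518254374897, 0.4591021332239978, 0.3324055487512946, 0.30134049258721796]) @ [[-0.52, -0.34, 0.46, 0.64],[0.35, 0.63, -0.09, 0.69],[0.78, -0.55, 0.28, 0.14],[-0.07, -0.44, -0.84, 0.32]]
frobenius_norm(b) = 1.17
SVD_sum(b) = [[0.26,0.17,-0.23,-0.32], [0.17,0.11,-0.15,-0.21], [-0.23,-0.15,0.21,0.29], [-0.32,-0.21,0.29,0.40]] + [[0.06,0.1,-0.02,0.11],[0.10,0.18,-0.03,0.20],[-0.02,-0.03,0.00,-0.03],[0.11,0.20,-0.03,0.22]] + [[0.2, -0.14, 0.07, 0.03], [-0.14, 0.10, -0.05, -0.02], [0.07, -0.05, 0.03, 0.01], [0.03, -0.02, 0.01, 0.01]] + [[0.0, 0.01, 0.02, -0.01], [0.01, 0.06, 0.11, -0.04], [0.02, 0.11, 0.21, -0.08], [-0.01, -0.04, -0.08, 0.03]]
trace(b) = 2.07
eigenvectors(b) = [[-0.52, -0.35, 0.78, -0.07],[-0.34, -0.63, -0.55, -0.44],[0.46, 0.09, 0.28, -0.84],[0.64, -0.69, 0.14, 0.32]]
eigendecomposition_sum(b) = [[0.26, 0.17, -0.23, -0.32], [0.17, 0.11, -0.15, -0.21], [-0.23, -0.15, 0.21, 0.29], [-0.32, -0.21, 0.29, 0.4]] + [[0.06, 0.1, -0.02, 0.11], [0.10, 0.18, -0.03, 0.20], [-0.02, -0.03, 0.00, -0.03], [0.11, 0.2, -0.03, 0.22]] + [[0.20, -0.14, 0.07, 0.03], [-0.14, 0.1, -0.05, -0.02], [0.07, -0.05, 0.03, 0.01], [0.03, -0.02, 0.01, 0.01]] + [[0.00, 0.01, 0.02, -0.01], [0.01, 0.06, 0.11, -0.04], [0.02, 0.11, 0.21, -0.08], [-0.01, -0.04, -0.08, 0.03]]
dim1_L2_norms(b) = [0.59, 0.49, 0.53, 0.71]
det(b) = 0.04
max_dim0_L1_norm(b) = 1.1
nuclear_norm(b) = 2.07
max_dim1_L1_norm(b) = 1.1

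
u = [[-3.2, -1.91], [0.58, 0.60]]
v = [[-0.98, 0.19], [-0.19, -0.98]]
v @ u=[[3.25,1.99], [0.04,-0.23]]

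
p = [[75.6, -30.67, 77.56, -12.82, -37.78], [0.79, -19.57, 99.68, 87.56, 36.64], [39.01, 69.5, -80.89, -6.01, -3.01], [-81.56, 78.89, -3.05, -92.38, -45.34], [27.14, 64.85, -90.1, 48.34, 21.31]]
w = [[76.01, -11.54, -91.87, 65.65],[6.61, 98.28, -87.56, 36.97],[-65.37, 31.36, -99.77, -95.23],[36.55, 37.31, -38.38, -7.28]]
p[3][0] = -81.56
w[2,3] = -95.23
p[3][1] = 78.89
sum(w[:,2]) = -317.58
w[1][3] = 36.97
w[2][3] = -95.23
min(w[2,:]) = -99.77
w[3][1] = 37.31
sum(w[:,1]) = 155.41000000000003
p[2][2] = -80.89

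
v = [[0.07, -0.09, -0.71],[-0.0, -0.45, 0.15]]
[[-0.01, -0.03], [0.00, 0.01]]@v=[[-0.00, 0.01, 0.00], [0.0, -0.0, 0.0]]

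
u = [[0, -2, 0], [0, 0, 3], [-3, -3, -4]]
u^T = [[0, 0, -3], [-2, 0, -3], [0, 3, -4]]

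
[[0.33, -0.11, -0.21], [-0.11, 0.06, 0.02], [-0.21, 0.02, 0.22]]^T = [[0.33, -0.11, -0.21], [-0.11, 0.06, 0.02], [-0.21, 0.02, 0.22]]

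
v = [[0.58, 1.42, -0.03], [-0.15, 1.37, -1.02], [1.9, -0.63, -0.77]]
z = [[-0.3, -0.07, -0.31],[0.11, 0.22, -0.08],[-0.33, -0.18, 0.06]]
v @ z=[[-0.01,0.28,-0.3], [0.53,0.50,-0.12], [-0.39,-0.13,-0.58]]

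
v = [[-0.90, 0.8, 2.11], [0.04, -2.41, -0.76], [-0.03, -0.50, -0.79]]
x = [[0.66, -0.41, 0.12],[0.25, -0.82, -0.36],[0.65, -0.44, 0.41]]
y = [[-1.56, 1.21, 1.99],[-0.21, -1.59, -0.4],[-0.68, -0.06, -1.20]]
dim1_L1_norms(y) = [4.76, 2.2, 1.94]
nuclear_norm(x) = 2.17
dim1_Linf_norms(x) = [0.66, 0.82, 0.65]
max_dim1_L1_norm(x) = 1.5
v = y + x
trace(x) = 0.25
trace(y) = -4.35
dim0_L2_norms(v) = [0.9, 2.59, 2.38]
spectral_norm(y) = 3.02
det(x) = -0.14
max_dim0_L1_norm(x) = 1.67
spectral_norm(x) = 1.32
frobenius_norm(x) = 1.51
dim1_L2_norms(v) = [2.43, 2.53, 0.94]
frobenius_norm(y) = 3.53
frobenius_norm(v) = 3.63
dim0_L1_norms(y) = [2.45, 2.86, 3.59]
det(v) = -1.52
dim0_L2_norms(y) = [1.71, 2.0, 2.36]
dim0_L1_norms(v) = [0.97, 3.71, 3.66]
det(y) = -5.04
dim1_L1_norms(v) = [3.81, 3.21, 1.32]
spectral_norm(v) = 3.24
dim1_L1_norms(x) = [1.19, 1.43, 1.5]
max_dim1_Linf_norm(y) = 1.99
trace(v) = -4.10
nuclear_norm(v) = 5.14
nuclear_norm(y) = 5.61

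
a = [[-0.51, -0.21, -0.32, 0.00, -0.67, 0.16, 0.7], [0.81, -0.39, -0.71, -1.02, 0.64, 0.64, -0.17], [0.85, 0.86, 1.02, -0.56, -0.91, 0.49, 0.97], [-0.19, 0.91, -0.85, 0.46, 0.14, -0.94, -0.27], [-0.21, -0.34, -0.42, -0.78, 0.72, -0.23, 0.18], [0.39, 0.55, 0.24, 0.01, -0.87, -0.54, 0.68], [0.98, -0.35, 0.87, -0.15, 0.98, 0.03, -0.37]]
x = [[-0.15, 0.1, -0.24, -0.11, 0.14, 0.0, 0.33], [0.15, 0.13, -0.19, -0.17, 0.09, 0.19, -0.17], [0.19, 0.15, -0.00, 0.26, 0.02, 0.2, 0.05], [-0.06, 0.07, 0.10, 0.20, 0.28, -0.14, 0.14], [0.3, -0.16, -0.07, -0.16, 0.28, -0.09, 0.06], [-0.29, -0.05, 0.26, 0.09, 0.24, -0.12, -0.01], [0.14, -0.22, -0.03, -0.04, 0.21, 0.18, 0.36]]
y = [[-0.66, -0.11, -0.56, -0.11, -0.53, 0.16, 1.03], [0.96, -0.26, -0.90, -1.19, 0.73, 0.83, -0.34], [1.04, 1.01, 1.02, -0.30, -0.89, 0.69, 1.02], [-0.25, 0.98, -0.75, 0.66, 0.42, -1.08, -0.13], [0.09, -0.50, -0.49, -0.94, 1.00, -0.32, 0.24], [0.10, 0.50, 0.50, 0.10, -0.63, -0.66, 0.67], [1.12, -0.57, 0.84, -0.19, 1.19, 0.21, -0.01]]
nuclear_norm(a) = 9.71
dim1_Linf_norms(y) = [1.03, 1.19, 1.04, 1.08, 1.0, 0.67, 1.19]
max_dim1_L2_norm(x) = 0.53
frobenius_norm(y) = 4.87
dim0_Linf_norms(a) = [0.98, 0.91, 1.02, 1.02, 0.98, 0.94, 0.97]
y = a + x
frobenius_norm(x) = 1.22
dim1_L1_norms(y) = [3.16, 5.21, 5.97, 4.27, 3.58, 3.16, 4.13]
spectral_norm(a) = 2.66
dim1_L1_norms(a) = [2.57, 4.38, 5.66, 3.76, 2.88, 3.28, 3.73]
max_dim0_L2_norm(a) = 1.99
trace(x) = 0.70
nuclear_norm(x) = 2.84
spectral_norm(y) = 2.99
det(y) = 4.02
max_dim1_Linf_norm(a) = 1.02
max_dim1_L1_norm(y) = 5.97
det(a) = 1.31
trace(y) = 1.09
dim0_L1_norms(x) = [1.28, 0.88, 0.89, 1.03, 1.26, 0.92, 1.12]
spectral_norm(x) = 0.70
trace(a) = 0.39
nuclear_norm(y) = 11.11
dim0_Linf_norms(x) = [0.3, 0.22, 0.26, 0.26, 0.28, 0.2, 0.36]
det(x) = -0.00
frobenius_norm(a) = 4.32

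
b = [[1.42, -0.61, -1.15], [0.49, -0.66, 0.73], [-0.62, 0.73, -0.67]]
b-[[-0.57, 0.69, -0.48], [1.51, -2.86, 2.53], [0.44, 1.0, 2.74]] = [[1.99, -1.3, -0.67], [-1.02, 2.20, -1.80], [-1.06, -0.27, -3.41]]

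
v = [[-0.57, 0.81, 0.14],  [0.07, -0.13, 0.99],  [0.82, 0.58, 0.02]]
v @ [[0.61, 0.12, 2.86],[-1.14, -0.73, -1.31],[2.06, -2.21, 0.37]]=[[-0.98, -0.97, -2.64], [2.23, -2.08, 0.74], [-0.12, -0.37, 1.59]]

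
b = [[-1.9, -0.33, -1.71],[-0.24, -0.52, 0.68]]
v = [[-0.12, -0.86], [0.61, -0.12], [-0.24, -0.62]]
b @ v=[[0.44, 2.73], [-0.45, -0.15]]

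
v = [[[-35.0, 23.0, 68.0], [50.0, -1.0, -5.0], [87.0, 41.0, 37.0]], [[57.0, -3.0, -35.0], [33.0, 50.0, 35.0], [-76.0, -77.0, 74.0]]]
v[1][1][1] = 50.0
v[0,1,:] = [50.0, -1.0, -5.0]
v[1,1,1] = 50.0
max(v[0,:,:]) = 87.0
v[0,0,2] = 68.0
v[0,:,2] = [68.0, -5.0, 37.0]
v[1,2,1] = -77.0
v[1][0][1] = -3.0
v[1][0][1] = -3.0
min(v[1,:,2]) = -35.0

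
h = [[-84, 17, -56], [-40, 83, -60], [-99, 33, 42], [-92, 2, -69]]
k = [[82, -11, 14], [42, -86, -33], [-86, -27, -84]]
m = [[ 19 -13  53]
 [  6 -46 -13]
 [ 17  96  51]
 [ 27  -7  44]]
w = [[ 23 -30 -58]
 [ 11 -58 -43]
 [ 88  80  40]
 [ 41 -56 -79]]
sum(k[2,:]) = -197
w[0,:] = [23, -30, -58]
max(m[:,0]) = 27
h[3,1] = 2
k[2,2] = -84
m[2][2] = 51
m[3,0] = 27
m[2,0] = 17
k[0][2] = 14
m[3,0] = 27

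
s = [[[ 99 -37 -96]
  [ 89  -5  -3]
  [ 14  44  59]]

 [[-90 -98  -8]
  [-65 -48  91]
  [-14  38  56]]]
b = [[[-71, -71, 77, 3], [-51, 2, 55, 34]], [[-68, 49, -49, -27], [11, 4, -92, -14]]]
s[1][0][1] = -98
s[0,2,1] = 44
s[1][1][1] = -48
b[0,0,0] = -71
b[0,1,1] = 2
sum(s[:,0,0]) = 9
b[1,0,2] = -49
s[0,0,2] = -96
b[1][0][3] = -27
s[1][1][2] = 91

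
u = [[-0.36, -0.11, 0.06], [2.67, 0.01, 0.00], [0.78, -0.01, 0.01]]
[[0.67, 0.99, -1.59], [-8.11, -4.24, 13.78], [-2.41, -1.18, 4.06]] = u@[[-3.06, -1.58, 5.17], [6.15, -2.15, -2.31], [4.14, 3.13, 0.31]]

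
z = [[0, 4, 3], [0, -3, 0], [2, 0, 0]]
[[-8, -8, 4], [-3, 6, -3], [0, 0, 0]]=z @ [[0, 0, 0], [1, -2, 1], [-4, 0, 0]]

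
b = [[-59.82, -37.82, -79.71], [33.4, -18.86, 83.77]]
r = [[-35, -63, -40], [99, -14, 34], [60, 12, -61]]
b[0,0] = -59.82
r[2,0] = 60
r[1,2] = 34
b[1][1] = -18.86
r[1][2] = 34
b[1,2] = 83.77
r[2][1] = 12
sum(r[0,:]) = -138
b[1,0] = 33.4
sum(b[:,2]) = 4.060000000000002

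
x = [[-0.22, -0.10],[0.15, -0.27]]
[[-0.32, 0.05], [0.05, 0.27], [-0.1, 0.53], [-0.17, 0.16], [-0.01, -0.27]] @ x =[[0.08, 0.02],[0.03, -0.08],[0.1, -0.13],[0.06, -0.03],[-0.04, 0.07]]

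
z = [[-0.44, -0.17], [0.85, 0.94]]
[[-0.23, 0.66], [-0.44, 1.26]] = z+[[0.21, 0.83], [-1.29, 0.32]]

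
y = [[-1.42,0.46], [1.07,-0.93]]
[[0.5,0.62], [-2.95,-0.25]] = y@[[1.07, -0.55],[4.4, -0.36]]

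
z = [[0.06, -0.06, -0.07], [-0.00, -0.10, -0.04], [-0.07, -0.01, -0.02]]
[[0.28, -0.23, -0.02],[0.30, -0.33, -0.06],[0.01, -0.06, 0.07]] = z @ [[0.6, 0.17, -0.76], [-2.54, 2.86, 1.11], [-1.24, 1.03, -1.32]]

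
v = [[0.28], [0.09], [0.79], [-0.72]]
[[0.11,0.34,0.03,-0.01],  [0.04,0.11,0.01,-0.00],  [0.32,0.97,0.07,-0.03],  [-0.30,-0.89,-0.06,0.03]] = v @ [[0.41,1.23,0.09,-0.04]]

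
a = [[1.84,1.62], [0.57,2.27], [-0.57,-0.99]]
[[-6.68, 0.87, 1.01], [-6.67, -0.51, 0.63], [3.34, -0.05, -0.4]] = a@[[-1.34, 0.86, 0.39], [-2.6, -0.44, 0.18]]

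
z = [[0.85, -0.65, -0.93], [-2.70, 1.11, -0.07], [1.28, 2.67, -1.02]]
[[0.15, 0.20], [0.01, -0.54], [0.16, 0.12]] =z @[[-0.00, 0.18],[-0.00, -0.05],[-0.16, -0.02]]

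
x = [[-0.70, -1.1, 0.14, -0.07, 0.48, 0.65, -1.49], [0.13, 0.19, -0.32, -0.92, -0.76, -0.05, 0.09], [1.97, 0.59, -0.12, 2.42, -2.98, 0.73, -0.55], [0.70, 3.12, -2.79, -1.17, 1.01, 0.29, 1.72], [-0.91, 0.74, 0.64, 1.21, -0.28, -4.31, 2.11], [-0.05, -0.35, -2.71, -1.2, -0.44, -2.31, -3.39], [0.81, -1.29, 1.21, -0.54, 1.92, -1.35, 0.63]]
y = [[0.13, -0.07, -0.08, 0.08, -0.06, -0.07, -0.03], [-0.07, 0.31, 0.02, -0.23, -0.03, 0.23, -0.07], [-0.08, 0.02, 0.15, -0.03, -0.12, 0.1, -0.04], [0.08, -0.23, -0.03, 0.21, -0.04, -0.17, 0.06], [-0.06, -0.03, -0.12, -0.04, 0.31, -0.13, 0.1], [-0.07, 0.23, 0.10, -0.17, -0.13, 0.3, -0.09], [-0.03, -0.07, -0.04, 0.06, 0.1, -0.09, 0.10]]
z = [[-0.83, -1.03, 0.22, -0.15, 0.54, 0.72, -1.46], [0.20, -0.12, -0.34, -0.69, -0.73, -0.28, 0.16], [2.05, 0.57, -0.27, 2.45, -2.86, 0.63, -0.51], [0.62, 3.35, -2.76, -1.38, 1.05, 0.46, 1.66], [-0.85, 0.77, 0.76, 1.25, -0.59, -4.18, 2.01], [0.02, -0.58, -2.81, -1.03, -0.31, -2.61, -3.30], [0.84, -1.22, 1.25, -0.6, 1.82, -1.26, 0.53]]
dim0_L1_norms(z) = [5.41, 7.64, 8.41, 7.55, 7.9, 10.14, 9.63]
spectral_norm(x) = 5.58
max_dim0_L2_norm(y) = 0.46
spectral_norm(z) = 5.31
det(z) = 0.19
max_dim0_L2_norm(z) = 5.2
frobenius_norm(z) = 10.60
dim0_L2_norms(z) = [2.6, 3.88, 4.23, 3.37, 3.72, 5.2, 4.51]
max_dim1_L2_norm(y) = 0.46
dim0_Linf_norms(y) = [0.13, 0.31, 0.15, 0.23, 0.31, 0.3, 0.1]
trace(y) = 1.51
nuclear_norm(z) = 23.86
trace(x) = -3.76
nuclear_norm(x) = 23.84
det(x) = 70.77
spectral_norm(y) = 0.79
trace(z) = -5.27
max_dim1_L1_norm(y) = 1.09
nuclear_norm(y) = 1.52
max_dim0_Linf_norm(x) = 4.31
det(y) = -0.00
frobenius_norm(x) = 10.57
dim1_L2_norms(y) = [0.21, 0.46, 0.24, 0.37, 0.38, 0.46, 0.2]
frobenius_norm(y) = 0.92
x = z + y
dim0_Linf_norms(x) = [1.97, 3.12, 2.79, 2.42, 2.98, 4.31, 3.39]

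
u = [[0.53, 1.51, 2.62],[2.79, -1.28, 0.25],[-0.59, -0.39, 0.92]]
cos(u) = [[-0.34, 0.33, -2.19],[0.0, -0.81, -2.59],[0.84, 0.37, 0.86]]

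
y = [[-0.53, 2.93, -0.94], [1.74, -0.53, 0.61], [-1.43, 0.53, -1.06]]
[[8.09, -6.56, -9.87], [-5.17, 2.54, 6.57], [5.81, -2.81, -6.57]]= y@ [[-1.58, 0.56, 2.46],[1.67, -1.82, -2.38],[-2.51, 0.99, 1.69]]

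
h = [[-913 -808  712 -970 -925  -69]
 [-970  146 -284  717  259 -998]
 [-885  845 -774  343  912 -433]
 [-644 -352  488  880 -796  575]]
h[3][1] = -352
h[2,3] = 343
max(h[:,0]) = -644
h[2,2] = -774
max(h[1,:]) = 717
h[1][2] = -284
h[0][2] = 712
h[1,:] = [-970, 146, -284, 717, 259, -998]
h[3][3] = 880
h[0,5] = -69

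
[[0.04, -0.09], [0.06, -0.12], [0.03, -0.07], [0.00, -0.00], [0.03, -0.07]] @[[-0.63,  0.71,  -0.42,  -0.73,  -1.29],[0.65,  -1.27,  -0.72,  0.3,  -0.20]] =[[-0.08, 0.14, 0.05, -0.06, -0.03], [-0.12, 0.20, 0.06, -0.08, -0.05], [-0.06, 0.11, 0.04, -0.04, -0.02], [0.00, 0.00, 0.0, 0.00, 0.00], [-0.06, 0.11, 0.04, -0.04, -0.02]]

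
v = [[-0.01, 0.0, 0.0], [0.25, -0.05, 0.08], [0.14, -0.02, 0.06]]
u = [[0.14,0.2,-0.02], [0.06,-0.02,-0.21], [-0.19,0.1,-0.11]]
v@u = [[-0.0, -0.00, 0.00], [0.02, 0.06, -0.0], [0.01, 0.03, -0.01]]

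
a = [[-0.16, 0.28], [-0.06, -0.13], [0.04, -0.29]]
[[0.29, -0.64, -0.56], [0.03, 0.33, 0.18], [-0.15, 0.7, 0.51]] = a @ [[-1.21, -0.29, 0.60], [0.36, -2.44, -1.67]]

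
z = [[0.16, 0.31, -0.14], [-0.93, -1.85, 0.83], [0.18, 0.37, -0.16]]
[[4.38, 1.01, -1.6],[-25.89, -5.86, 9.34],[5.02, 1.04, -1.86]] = z@[[5.52,  3.76,  -10.2], [1.63,  -7.20,  -3.95], [-21.37,  -18.89,  -8.98]]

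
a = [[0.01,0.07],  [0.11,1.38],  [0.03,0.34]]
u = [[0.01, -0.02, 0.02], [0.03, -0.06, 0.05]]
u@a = [[-0.00, -0.02], [-0.0, -0.06]]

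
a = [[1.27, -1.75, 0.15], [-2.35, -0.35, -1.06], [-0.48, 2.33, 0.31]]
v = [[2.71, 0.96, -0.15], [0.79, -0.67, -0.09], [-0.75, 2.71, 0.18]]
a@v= [[1.95, 2.8, -0.01],[-5.85, -4.89, 0.19],[0.31, -1.18, -0.08]]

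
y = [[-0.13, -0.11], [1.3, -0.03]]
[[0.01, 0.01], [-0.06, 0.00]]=y@[[-0.05,-0.00], [0.00,-0.07]]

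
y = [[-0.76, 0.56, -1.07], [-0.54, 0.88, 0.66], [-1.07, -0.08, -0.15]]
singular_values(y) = [1.66, 1.2, 0.72]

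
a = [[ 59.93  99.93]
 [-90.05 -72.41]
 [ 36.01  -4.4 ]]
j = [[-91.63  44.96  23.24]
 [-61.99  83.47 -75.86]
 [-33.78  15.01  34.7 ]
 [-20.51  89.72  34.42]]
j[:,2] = [23.24, -75.86, 34.7, 34.42]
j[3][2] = 34.42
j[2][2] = 34.7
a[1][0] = -90.05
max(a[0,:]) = 99.93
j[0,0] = -91.63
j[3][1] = 89.72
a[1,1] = -72.41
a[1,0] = -90.05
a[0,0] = 59.93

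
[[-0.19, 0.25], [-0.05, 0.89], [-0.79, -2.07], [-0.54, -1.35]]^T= [[-0.19, -0.05, -0.79, -0.54], [0.25, 0.89, -2.07, -1.35]]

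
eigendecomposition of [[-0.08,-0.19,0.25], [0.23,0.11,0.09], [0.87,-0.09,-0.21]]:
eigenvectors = [[(0.42+0j), 0.36+0.09j, 0.36-0.09j], [-0.02+0.00j, (0.39-0.52j), (0.39+0.52j)], [(-0.91+0j), (0.66+0j), (0.66-0j)]]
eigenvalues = [(-0.61+0j), (0.22+0.19j), (0.22-0.19j)]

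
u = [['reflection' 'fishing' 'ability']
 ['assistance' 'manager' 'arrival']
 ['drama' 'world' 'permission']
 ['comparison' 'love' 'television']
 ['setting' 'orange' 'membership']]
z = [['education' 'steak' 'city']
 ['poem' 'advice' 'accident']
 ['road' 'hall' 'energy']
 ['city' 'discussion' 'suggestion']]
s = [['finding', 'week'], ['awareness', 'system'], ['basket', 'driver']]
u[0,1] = 'fishing'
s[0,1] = 'week'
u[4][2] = 'membership'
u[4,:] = ['setting', 'orange', 'membership']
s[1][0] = 'awareness'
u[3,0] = 'comparison'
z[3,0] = 'city'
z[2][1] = 'hall'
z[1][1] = 'advice'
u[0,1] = 'fishing'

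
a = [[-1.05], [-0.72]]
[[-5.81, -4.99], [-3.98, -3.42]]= a @ [[5.53, 4.75]]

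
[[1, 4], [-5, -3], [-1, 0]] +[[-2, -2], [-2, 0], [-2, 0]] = [[-1, 2], [-7, -3], [-3, 0]]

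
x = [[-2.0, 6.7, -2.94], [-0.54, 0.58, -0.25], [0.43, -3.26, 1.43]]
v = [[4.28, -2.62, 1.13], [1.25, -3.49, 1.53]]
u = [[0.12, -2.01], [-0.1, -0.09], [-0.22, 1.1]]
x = u @ v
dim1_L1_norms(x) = [11.64, 1.37, 5.12]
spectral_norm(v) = 6.19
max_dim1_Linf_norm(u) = 2.01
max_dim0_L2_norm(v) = 4.46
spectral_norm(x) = 8.41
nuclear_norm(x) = 9.02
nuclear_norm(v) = 8.25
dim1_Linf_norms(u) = [2.01, 0.1, 1.1]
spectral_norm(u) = 2.30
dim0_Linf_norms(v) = [4.28, 3.49, 1.53]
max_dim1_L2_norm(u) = 2.01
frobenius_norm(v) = 6.52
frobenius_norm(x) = 8.43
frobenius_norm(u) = 2.31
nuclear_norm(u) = 2.48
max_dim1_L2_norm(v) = 5.14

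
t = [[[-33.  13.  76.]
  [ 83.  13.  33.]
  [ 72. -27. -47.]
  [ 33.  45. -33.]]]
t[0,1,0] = 83.0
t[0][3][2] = -33.0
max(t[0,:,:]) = 83.0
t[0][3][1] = 45.0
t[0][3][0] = 33.0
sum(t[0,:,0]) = 155.0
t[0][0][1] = 13.0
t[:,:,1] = [[13.0, 13.0, -27.0, 45.0]]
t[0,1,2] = 33.0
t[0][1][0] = 83.0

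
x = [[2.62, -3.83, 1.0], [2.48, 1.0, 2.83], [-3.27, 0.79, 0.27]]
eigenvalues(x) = [(0.35+3.43j), (0.35-3.43j), (3.2+0j)]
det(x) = 38.09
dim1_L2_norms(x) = [4.75, 3.89, 3.37]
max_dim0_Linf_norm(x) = 3.83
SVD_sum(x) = [[3.52,  -2.16,  1.34], [1.93,  -1.19,  0.74], [-2.40,  1.47,  -0.92]] + [[-0.47, -1.37, -0.97],[0.82, 2.38, 1.68],[-0.03, -0.09, -0.06]] + [[-0.42,-0.30,0.63], [-0.28,-0.19,0.41], [-0.84,-0.59,1.25]]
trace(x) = 3.89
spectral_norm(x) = 5.77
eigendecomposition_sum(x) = [[(0.97+1.27j), (-1.08+1.02j), 1.19+0.63j], [(1.4+0.03j), (0.1+1.29j), 1.08-0.47j], [-1.22+0.58j, (-0.65-1.07j), (-0.73+0.87j)]] + [[0.97-1.27j, (-1.08-1.02j), (1.19-0.63j)],[(1.4-0.03j), (0.1-1.29j), 1.08+0.47j],[-1.22-0.58j, -0.65+1.07j, -0.73-0.87j]] + [[(0.67+0j), -1.67-0.00j, -1.39-0.00j],[(-0.32-0j), 0.80+0.00j, 0.66+0.00j],[(-0.84-0j), (2.08+0j), (1.73+0j)]]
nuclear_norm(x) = 11.15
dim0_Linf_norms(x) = [3.27, 3.83, 2.83]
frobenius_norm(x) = 7.01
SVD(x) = [[-0.75, 0.50, 0.43], [-0.41, -0.87, 0.28], [0.51, 0.03, 0.86]] @ diag([5.768890969801432, 3.4988332431764912, 1.8869453926880182]) @ [[-0.81, 0.50, -0.31], [-0.27, -0.79, -0.56], [-0.52, -0.37, 0.77]]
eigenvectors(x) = [[-0.64+0.00j, (-0.64-0j), -0.60+0.00j],[(-0.35+0.43j), (-0.35-0.43j), 0.29+0.00j],[0.11-0.52j, 0.11+0.52j, (0.75+0j)]]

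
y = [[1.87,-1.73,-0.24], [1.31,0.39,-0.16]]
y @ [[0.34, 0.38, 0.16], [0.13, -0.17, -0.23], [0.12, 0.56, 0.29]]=[[0.38, 0.87, 0.63], [0.48, 0.34, 0.07]]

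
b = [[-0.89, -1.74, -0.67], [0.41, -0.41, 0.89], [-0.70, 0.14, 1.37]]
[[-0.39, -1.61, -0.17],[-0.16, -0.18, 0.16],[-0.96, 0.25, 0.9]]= b @ [[0.59, 0.08, -0.41], [0.08, 0.83, 0.14], [-0.41, 0.14, 0.43]]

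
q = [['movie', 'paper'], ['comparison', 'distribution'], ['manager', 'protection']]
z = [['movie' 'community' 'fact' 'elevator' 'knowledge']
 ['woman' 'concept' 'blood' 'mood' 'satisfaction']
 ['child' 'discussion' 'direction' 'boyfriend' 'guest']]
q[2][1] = 'protection'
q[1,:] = ['comparison', 'distribution']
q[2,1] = 'protection'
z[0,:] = ['movie', 'community', 'fact', 'elevator', 'knowledge']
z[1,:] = ['woman', 'concept', 'blood', 'mood', 'satisfaction']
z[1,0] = 'woman'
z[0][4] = 'knowledge'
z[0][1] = 'community'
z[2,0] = 'child'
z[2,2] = 'direction'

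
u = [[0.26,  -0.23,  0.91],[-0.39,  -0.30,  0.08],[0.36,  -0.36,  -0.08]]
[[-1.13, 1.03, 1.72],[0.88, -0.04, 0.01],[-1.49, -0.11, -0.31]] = u @ [[-3.1, 0.17, 0.04],[1.06, 0.21, 0.46],[-0.09, 1.14, 2.0]]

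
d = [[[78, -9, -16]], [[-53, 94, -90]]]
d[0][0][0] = 78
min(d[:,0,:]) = -90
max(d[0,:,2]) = -16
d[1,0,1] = 94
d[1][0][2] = -90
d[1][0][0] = -53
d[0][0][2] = -16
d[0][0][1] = -9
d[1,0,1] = 94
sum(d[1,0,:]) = -49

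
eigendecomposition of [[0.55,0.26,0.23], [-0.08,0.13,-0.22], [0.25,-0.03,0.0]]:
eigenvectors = [[-0.83, -0.41, -0.43], [0.38, 0.80, 0.47], [-0.4, -0.44, 0.77]]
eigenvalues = [0.54, 0.29, -0.16]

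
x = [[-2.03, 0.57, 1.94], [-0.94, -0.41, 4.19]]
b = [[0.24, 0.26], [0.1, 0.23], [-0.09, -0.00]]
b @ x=[[-0.73, 0.03, 1.56], [-0.42, -0.04, 1.16], [0.18, -0.05, -0.17]]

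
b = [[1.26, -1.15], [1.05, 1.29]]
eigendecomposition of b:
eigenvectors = [[(0.72+0j), 0.72-0.00j], [(-0.01-0.69j), -0.01+0.69j]]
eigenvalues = [(1.27+1.1j), (1.27-1.1j)]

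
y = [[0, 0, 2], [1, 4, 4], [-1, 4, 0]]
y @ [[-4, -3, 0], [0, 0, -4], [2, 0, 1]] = [[4, 0, 2], [4, -3, -12], [4, 3, -16]]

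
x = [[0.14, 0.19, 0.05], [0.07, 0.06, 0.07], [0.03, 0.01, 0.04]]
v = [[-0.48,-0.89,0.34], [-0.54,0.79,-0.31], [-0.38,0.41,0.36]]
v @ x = [[-0.12, -0.14, -0.07],[-0.03, -0.06, 0.02],[-0.01, -0.04, 0.02]]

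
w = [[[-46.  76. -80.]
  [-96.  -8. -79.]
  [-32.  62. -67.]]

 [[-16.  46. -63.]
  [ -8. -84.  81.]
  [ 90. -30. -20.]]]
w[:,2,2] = [-67.0, -20.0]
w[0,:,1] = [76.0, -8.0, 62.0]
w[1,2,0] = 90.0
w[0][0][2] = -80.0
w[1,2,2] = -20.0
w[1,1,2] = 81.0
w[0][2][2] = -67.0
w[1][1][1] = -84.0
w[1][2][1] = -30.0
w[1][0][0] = -16.0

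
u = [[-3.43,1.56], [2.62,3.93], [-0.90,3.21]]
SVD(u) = [[-0.14, 0.85], [-0.82, -0.39], [-0.55, 0.36]] @ diag([5.351848282671523, 4.356560565315933]) @ [[-0.22, -0.98], [-0.98, 0.22]]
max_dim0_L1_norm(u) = 8.7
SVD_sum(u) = [[0.17, 0.76],  [0.96, 4.3],  [0.64, 2.87]] + [[-3.60, 0.8],[1.66, -0.37],[-1.54, 0.34]]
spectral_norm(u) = 5.35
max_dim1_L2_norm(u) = 4.72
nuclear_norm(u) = 9.71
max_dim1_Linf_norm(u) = 3.93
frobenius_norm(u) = 6.90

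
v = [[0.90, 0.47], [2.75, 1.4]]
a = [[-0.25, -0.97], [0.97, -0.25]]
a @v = [[-2.89, -1.48], [0.19, 0.11]]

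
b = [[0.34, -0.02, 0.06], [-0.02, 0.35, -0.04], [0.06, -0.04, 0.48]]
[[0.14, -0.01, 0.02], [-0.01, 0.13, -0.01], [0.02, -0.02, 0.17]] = b@[[0.4, -0.01, -0.01], [-0.01, 0.36, 0.0], [-0.01, 0.00, 0.36]]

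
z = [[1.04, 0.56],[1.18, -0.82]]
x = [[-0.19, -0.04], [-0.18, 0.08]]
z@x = [[-0.3, 0.00], [-0.08, -0.11]]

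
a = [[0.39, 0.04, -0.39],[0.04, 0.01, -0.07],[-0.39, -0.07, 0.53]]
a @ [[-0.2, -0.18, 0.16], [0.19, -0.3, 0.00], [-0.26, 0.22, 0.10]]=[[0.03,-0.17,0.02], [0.01,-0.03,-0.0], [-0.07,0.21,-0.01]]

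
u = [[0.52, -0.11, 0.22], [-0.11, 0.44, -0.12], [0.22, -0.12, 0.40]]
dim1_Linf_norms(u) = [0.52, 0.44, 0.4]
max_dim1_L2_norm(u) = 0.58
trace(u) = 1.36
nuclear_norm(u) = 1.36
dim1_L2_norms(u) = [0.58, 0.47, 0.47]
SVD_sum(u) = [[0.37,  -0.24,  0.3],[-0.24,  0.15,  -0.19],[0.30,  -0.19,  0.24]] + [[0.08, 0.15, 0.02], [0.15, 0.28, 0.04], [0.02, 0.04, 0.01]] + [[0.07,-0.02,-0.10], [-0.02,0.01,0.03], [-0.10,0.03,0.15]]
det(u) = 0.06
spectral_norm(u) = 0.77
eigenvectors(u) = [[-0.7, 0.55, 0.46], [0.44, -0.18, 0.88], [-0.56, -0.82, 0.12]]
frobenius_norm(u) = 0.88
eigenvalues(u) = [0.77, 0.23, 0.37]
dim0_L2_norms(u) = [0.58, 0.47, 0.47]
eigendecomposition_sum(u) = [[0.37, -0.24, 0.3], [-0.24, 0.15, -0.19], [0.30, -0.19, 0.24]] + [[0.07, -0.02, -0.10], [-0.02, 0.01, 0.03], [-0.1, 0.03, 0.15]] + [[0.08, 0.15, 0.02], [0.15, 0.28, 0.04], [0.02, 0.04, 0.01]]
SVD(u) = [[-0.70, -0.46, -0.55], [0.44, -0.88, 0.18], [-0.56, -0.12, 0.82]] @ diag([0.7669541628665942, 0.3662711428844973, 0.2267746942489086]) @ [[-0.7, 0.44, -0.56], [-0.46, -0.88, -0.12], [-0.55, 0.18, 0.82]]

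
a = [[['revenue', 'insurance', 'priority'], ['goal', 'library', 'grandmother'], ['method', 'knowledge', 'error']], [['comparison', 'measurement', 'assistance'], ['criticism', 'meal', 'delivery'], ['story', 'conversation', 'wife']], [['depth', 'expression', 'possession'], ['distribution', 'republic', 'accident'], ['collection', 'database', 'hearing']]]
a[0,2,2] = 'error'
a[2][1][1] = 'republic'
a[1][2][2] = 'wife'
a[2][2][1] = 'database'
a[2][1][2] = 'accident'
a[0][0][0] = 'revenue'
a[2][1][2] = 'accident'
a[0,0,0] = 'revenue'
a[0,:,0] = ['revenue', 'goal', 'method']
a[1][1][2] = 'delivery'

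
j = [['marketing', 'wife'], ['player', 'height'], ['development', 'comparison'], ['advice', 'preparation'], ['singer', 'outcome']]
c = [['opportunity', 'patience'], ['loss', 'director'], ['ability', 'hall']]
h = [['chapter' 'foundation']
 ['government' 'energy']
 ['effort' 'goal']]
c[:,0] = ['opportunity', 'loss', 'ability']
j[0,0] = 'marketing'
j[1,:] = ['player', 'height']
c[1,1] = 'director'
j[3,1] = 'preparation'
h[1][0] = 'government'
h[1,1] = 'energy'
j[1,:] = ['player', 'height']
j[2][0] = 'development'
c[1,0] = 'loss'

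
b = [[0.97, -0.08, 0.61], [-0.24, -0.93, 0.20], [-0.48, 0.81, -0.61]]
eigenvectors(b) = [[0.88, 0.48, -0.22], [-0.19, -0.31, -0.67], [-0.44, -0.82, 0.71]]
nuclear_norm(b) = 2.63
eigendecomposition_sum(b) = [[0.97, 0.20, 0.49], [-0.21, -0.04, -0.10], [-0.49, -0.10, -0.25]] + [[0.01, 0.01, 0.02], [-0.01, -0.01, -0.01], [-0.02, -0.02, -0.03]] + [[-0.01, -0.29, 0.10], [-0.03, -0.88, 0.31], [0.03, 0.93, -0.33]]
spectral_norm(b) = 1.55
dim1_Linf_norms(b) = [0.97, 0.93, 0.81]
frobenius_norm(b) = 1.88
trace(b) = -0.57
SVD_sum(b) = [[0.49,-0.57,0.52], [0.30,-0.36,0.32], [-0.6,0.70,-0.63]] + [[0.48, 0.50, 0.10], [-0.55, -0.57, -0.11], [0.11, 0.12, 0.02]] + [[0.0, -0.00, -0.01], [0.0, -0.0, -0.01], [0.00, -0.00, -0.01]]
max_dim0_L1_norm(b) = 1.82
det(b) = 0.02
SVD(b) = [[-0.59, 0.65, 0.48], [-0.37, -0.75, 0.55], [0.72, 0.15, 0.68]] @ diag([1.546367065446379, 1.0719507417034444, 0.013057804723240201]) @ [[-0.54, 0.63, -0.56],[0.68, 0.71, 0.14],[0.49, -0.31, -0.81]]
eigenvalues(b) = [0.68, -0.03, -1.22]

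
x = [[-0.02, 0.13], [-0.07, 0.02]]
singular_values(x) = [0.14, 0.06]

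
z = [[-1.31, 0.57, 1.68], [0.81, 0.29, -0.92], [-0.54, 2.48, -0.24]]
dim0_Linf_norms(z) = [1.31, 2.48, 1.68]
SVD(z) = [[-0.61,0.62,-0.5], [0.18,-0.50,-0.84], [-0.77,-0.61,0.20]] @ diag([2.783046478335116, 2.2742347927957436, 0.17918818784678053]) @ [[0.49, -0.79, -0.36],[-0.39, -0.57, 0.72],[-0.78, -0.21, -0.59]]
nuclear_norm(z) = 5.24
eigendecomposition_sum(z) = [[(-0.76+0.01j),(0.08-1.12j),(0.86+0.54j)], [0.36-0.07j,(0.06+0.54j),-0.45-0.19j], [(-0.36-0.69j),(1.06-0.44j),-0.10+1.04j]] + [[(-0.76-0.01j), 0.08+1.12j, 0.86-0.54j], [(0.36+0.07j), (0.06-0.54j), (-0.45+0.19j)], [(-0.36+0.69j), (1.06+0.44j), (-0.1-1.04j)]] + [[0.21+0.00j, (0.42-0j), (-0.04+0j)], [(0.09+0j), (0.18-0j), -0.02+0.00j], [(0.18+0j), 0.35-0.00j, -0.03+0.00j]]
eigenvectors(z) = [[-0.30+0.59j, -0.30-0.59j, 0.73+0.00j], [0.09-0.31j, 0.09+0.31j, (0.31+0j)], [-0.68+0.00j, (-0.68-0j), (0.62+0j)]]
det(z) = 1.13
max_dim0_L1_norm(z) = 3.34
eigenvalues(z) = [(-0.81+1.59j), (-0.81-1.59j), (0.36+0j)]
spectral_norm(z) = 2.78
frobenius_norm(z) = 3.60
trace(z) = -1.26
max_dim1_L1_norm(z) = 3.56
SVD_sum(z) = [[-0.83, 1.35, 0.62],[0.24, -0.40, -0.18],[-1.05, 1.70, 0.78]] + [[-0.55,-0.80,1.01], [0.45,0.65,-0.83], [0.54,0.79,-1.0]] + [[0.07, 0.02, 0.05], [0.12, 0.03, 0.09], [-0.03, -0.01, -0.02]]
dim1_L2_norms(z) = [2.21, 1.26, 2.55]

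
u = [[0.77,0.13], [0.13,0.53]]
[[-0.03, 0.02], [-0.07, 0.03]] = u @[[-0.02, 0.01], [-0.12, 0.06]]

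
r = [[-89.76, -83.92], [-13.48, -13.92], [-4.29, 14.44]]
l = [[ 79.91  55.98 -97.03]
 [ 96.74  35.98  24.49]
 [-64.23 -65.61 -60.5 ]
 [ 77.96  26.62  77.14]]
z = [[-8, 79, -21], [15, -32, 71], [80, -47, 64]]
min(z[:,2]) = -21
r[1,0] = -13.48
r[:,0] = [-89.76, -13.48, -4.29]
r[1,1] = -13.92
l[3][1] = 26.62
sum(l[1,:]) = 157.21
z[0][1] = 79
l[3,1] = 26.62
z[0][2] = -21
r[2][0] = -4.29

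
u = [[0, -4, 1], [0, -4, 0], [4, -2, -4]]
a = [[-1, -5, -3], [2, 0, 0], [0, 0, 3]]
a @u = [[-12, 30, 11], [0, -8, 2], [12, -6, -12]]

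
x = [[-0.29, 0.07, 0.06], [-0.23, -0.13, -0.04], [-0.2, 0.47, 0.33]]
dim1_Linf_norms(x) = [0.29, 0.23, 0.47]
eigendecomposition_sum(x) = [[-0.03, 0.03, 0.03], [0.05, -0.06, -0.05], [-0.28, 0.36, 0.32]] + [[-0.27, 0.04, 0.03], [-0.48, 0.07, 0.06], [0.3, -0.04, -0.04]] + [[0.0, -0.00, -0.0],[0.20, -0.14, -0.04],[-0.22, 0.15, 0.05]]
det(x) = 0.00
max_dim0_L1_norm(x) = 0.72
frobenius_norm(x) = 0.73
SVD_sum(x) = [[-0.09, 0.15, 0.11],  [0.01, -0.01, -0.01],  [-0.26, 0.44, 0.31]] + [[-0.2, -0.09, -0.04], [-0.24, -0.11, -0.04], [0.06, 0.03, 0.01]] + [[-0.0, 0.01, -0.01], [0.00, -0.01, 0.01], [0.00, -0.0, 0.00]]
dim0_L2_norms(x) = [0.42, 0.49, 0.34]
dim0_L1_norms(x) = [0.72, 0.67, 0.43]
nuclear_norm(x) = 1.01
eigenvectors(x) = [[0.09, 0.43, -0.01], [-0.17, 0.76, -0.67], [0.98, -0.49, 0.74]]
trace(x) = -0.09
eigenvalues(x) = [0.23, -0.23, -0.09]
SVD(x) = [[-0.33,-0.63,-0.71], [0.03,-0.75,0.66], [-0.94,0.2,0.26]] @ diag([0.6393755660450261, 0.3529069721241484, 0.021343724388402374]) @ [[0.43, -0.74, -0.52], [0.90, 0.41, 0.16], [0.10, -0.54, 0.84]]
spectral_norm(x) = 0.64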